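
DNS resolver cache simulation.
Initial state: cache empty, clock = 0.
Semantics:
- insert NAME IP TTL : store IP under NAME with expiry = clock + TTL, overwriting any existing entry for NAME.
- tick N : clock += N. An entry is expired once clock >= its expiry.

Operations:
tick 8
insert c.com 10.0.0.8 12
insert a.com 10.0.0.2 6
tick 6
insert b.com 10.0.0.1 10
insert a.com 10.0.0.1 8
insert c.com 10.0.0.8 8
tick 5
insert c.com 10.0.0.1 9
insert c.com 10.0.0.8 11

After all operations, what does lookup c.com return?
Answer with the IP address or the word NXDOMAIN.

Answer: 10.0.0.8

Derivation:
Op 1: tick 8 -> clock=8.
Op 2: insert c.com -> 10.0.0.8 (expiry=8+12=20). clock=8
Op 3: insert a.com -> 10.0.0.2 (expiry=8+6=14). clock=8
Op 4: tick 6 -> clock=14. purged={a.com}
Op 5: insert b.com -> 10.0.0.1 (expiry=14+10=24). clock=14
Op 6: insert a.com -> 10.0.0.1 (expiry=14+8=22). clock=14
Op 7: insert c.com -> 10.0.0.8 (expiry=14+8=22). clock=14
Op 8: tick 5 -> clock=19.
Op 9: insert c.com -> 10.0.0.1 (expiry=19+9=28). clock=19
Op 10: insert c.com -> 10.0.0.8 (expiry=19+11=30). clock=19
lookup c.com: present, ip=10.0.0.8 expiry=30 > clock=19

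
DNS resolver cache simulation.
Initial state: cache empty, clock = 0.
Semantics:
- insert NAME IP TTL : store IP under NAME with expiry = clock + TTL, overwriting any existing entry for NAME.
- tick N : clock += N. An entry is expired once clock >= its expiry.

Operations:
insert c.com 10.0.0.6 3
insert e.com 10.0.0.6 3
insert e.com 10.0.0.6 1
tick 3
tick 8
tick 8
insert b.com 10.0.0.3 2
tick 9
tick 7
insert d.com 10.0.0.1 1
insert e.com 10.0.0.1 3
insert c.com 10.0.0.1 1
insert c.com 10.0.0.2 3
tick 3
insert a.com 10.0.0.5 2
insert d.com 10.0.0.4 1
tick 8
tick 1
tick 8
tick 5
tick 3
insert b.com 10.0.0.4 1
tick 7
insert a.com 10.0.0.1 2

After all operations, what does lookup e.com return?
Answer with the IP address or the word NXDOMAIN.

Answer: NXDOMAIN

Derivation:
Op 1: insert c.com -> 10.0.0.6 (expiry=0+3=3). clock=0
Op 2: insert e.com -> 10.0.0.6 (expiry=0+3=3). clock=0
Op 3: insert e.com -> 10.0.0.6 (expiry=0+1=1). clock=0
Op 4: tick 3 -> clock=3. purged={c.com,e.com}
Op 5: tick 8 -> clock=11.
Op 6: tick 8 -> clock=19.
Op 7: insert b.com -> 10.0.0.3 (expiry=19+2=21). clock=19
Op 8: tick 9 -> clock=28. purged={b.com}
Op 9: tick 7 -> clock=35.
Op 10: insert d.com -> 10.0.0.1 (expiry=35+1=36). clock=35
Op 11: insert e.com -> 10.0.0.1 (expiry=35+3=38). clock=35
Op 12: insert c.com -> 10.0.0.1 (expiry=35+1=36). clock=35
Op 13: insert c.com -> 10.0.0.2 (expiry=35+3=38). clock=35
Op 14: tick 3 -> clock=38. purged={c.com,d.com,e.com}
Op 15: insert a.com -> 10.0.0.5 (expiry=38+2=40). clock=38
Op 16: insert d.com -> 10.0.0.4 (expiry=38+1=39). clock=38
Op 17: tick 8 -> clock=46. purged={a.com,d.com}
Op 18: tick 1 -> clock=47.
Op 19: tick 8 -> clock=55.
Op 20: tick 5 -> clock=60.
Op 21: tick 3 -> clock=63.
Op 22: insert b.com -> 10.0.0.4 (expiry=63+1=64). clock=63
Op 23: tick 7 -> clock=70. purged={b.com}
Op 24: insert a.com -> 10.0.0.1 (expiry=70+2=72). clock=70
lookup e.com: not in cache (expired or never inserted)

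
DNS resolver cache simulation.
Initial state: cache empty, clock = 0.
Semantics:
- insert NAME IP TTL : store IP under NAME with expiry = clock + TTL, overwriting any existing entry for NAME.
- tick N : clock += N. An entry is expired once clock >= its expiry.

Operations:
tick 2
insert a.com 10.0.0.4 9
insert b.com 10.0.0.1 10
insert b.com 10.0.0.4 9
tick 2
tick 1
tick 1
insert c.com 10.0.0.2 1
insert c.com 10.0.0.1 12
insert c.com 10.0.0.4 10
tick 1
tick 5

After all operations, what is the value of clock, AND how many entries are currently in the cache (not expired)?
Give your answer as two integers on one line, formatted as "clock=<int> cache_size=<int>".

Op 1: tick 2 -> clock=2.
Op 2: insert a.com -> 10.0.0.4 (expiry=2+9=11). clock=2
Op 3: insert b.com -> 10.0.0.1 (expiry=2+10=12). clock=2
Op 4: insert b.com -> 10.0.0.4 (expiry=2+9=11). clock=2
Op 5: tick 2 -> clock=4.
Op 6: tick 1 -> clock=5.
Op 7: tick 1 -> clock=6.
Op 8: insert c.com -> 10.0.0.2 (expiry=6+1=7). clock=6
Op 9: insert c.com -> 10.0.0.1 (expiry=6+12=18). clock=6
Op 10: insert c.com -> 10.0.0.4 (expiry=6+10=16). clock=6
Op 11: tick 1 -> clock=7.
Op 12: tick 5 -> clock=12. purged={a.com,b.com}
Final clock = 12
Final cache (unexpired): {c.com} -> size=1

Answer: clock=12 cache_size=1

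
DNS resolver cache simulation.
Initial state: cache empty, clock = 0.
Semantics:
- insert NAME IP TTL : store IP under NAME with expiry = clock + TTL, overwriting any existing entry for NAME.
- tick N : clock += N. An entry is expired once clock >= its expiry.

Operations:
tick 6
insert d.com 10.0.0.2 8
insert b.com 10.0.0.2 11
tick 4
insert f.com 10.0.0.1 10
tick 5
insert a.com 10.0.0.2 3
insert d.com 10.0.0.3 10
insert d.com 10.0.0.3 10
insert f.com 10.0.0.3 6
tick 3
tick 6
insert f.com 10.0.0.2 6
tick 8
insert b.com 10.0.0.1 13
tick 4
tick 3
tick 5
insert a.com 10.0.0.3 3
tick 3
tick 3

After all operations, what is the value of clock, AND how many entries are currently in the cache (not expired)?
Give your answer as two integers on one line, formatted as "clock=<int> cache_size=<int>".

Answer: clock=50 cache_size=0

Derivation:
Op 1: tick 6 -> clock=6.
Op 2: insert d.com -> 10.0.0.2 (expiry=6+8=14). clock=6
Op 3: insert b.com -> 10.0.0.2 (expiry=6+11=17). clock=6
Op 4: tick 4 -> clock=10.
Op 5: insert f.com -> 10.0.0.1 (expiry=10+10=20). clock=10
Op 6: tick 5 -> clock=15. purged={d.com}
Op 7: insert a.com -> 10.0.0.2 (expiry=15+3=18). clock=15
Op 8: insert d.com -> 10.0.0.3 (expiry=15+10=25). clock=15
Op 9: insert d.com -> 10.0.0.3 (expiry=15+10=25). clock=15
Op 10: insert f.com -> 10.0.0.3 (expiry=15+6=21). clock=15
Op 11: tick 3 -> clock=18. purged={a.com,b.com}
Op 12: tick 6 -> clock=24. purged={f.com}
Op 13: insert f.com -> 10.0.0.2 (expiry=24+6=30). clock=24
Op 14: tick 8 -> clock=32. purged={d.com,f.com}
Op 15: insert b.com -> 10.0.0.1 (expiry=32+13=45). clock=32
Op 16: tick 4 -> clock=36.
Op 17: tick 3 -> clock=39.
Op 18: tick 5 -> clock=44.
Op 19: insert a.com -> 10.0.0.3 (expiry=44+3=47). clock=44
Op 20: tick 3 -> clock=47. purged={a.com,b.com}
Op 21: tick 3 -> clock=50.
Final clock = 50
Final cache (unexpired): {} -> size=0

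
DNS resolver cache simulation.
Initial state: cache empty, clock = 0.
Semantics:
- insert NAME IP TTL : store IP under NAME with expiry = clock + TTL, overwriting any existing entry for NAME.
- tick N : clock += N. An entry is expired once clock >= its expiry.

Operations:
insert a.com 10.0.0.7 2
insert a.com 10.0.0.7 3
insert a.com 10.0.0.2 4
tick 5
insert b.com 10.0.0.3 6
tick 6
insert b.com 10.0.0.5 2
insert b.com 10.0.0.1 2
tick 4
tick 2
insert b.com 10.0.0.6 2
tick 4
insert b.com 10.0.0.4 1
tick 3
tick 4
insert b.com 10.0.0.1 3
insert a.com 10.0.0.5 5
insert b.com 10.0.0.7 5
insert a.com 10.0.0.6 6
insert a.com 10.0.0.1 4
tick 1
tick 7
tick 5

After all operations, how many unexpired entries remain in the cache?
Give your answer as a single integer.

Answer: 0

Derivation:
Op 1: insert a.com -> 10.0.0.7 (expiry=0+2=2). clock=0
Op 2: insert a.com -> 10.0.0.7 (expiry=0+3=3). clock=0
Op 3: insert a.com -> 10.0.0.2 (expiry=0+4=4). clock=0
Op 4: tick 5 -> clock=5. purged={a.com}
Op 5: insert b.com -> 10.0.0.3 (expiry=5+6=11). clock=5
Op 6: tick 6 -> clock=11. purged={b.com}
Op 7: insert b.com -> 10.0.0.5 (expiry=11+2=13). clock=11
Op 8: insert b.com -> 10.0.0.1 (expiry=11+2=13). clock=11
Op 9: tick 4 -> clock=15. purged={b.com}
Op 10: tick 2 -> clock=17.
Op 11: insert b.com -> 10.0.0.6 (expiry=17+2=19). clock=17
Op 12: tick 4 -> clock=21. purged={b.com}
Op 13: insert b.com -> 10.0.0.4 (expiry=21+1=22). clock=21
Op 14: tick 3 -> clock=24. purged={b.com}
Op 15: tick 4 -> clock=28.
Op 16: insert b.com -> 10.0.0.1 (expiry=28+3=31). clock=28
Op 17: insert a.com -> 10.0.0.5 (expiry=28+5=33). clock=28
Op 18: insert b.com -> 10.0.0.7 (expiry=28+5=33). clock=28
Op 19: insert a.com -> 10.0.0.6 (expiry=28+6=34). clock=28
Op 20: insert a.com -> 10.0.0.1 (expiry=28+4=32). clock=28
Op 21: tick 1 -> clock=29.
Op 22: tick 7 -> clock=36. purged={a.com,b.com}
Op 23: tick 5 -> clock=41.
Final cache (unexpired): {} -> size=0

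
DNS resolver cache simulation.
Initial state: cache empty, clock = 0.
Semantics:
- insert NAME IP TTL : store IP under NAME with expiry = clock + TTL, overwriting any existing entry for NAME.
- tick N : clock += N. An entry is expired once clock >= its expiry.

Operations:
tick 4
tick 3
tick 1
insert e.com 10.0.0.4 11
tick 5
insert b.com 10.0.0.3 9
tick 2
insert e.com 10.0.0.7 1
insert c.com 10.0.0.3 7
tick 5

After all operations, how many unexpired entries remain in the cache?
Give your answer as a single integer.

Op 1: tick 4 -> clock=4.
Op 2: tick 3 -> clock=7.
Op 3: tick 1 -> clock=8.
Op 4: insert e.com -> 10.0.0.4 (expiry=8+11=19). clock=8
Op 5: tick 5 -> clock=13.
Op 6: insert b.com -> 10.0.0.3 (expiry=13+9=22). clock=13
Op 7: tick 2 -> clock=15.
Op 8: insert e.com -> 10.0.0.7 (expiry=15+1=16). clock=15
Op 9: insert c.com -> 10.0.0.3 (expiry=15+7=22). clock=15
Op 10: tick 5 -> clock=20. purged={e.com}
Final cache (unexpired): {b.com,c.com} -> size=2

Answer: 2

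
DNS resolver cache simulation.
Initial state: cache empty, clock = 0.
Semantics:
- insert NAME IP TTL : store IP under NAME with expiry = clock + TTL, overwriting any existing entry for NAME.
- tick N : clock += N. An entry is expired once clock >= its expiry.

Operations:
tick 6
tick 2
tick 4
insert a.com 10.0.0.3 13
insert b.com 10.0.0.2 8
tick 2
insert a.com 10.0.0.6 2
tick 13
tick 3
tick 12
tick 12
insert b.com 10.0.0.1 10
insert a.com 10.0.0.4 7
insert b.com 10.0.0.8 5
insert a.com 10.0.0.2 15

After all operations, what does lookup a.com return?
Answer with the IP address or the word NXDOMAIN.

Answer: 10.0.0.2

Derivation:
Op 1: tick 6 -> clock=6.
Op 2: tick 2 -> clock=8.
Op 3: tick 4 -> clock=12.
Op 4: insert a.com -> 10.0.0.3 (expiry=12+13=25). clock=12
Op 5: insert b.com -> 10.0.0.2 (expiry=12+8=20). clock=12
Op 6: tick 2 -> clock=14.
Op 7: insert a.com -> 10.0.0.6 (expiry=14+2=16). clock=14
Op 8: tick 13 -> clock=27. purged={a.com,b.com}
Op 9: tick 3 -> clock=30.
Op 10: tick 12 -> clock=42.
Op 11: tick 12 -> clock=54.
Op 12: insert b.com -> 10.0.0.1 (expiry=54+10=64). clock=54
Op 13: insert a.com -> 10.0.0.4 (expiry=54+7=61). clock=54
Op 14: insert b.com -> 10.0.0.8 (expiry=54+5=59). clock=54
Op 15: insert a.com -> 10.0.0.2 (expiry=54+15=69). clock=54
lookup a.com: present, ip=10.0.0.2 expiry=69 > clock=54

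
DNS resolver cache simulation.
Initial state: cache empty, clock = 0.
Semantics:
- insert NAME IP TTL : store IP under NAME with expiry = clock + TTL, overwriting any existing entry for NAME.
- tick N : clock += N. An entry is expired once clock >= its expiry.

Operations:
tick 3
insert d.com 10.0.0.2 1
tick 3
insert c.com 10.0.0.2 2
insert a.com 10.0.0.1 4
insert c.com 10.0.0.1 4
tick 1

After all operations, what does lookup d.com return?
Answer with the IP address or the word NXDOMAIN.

Op 1: tick 3 -> clock=3.
Op 2: insert d.com -> 10.0.0.2 (expiry=3+1=4). clock=3
Op 3: tick 3 -> clock=6. purged={d.com}
Op 4: insert c.com -> 10.0.0.2 (expiry=6+2=8). clock=6
Op 5: insert a.com -> 10.0.0.1 (expiry=6+4=10). clock=6
Op 6: insert c.com -> 10.0.0.1 (expiry=6+4=10). clock=6
Op 7: tick 1 -> clock=7.
lookup d.com: not in cache (expired or never inserted)

Answer: NXDOMAIN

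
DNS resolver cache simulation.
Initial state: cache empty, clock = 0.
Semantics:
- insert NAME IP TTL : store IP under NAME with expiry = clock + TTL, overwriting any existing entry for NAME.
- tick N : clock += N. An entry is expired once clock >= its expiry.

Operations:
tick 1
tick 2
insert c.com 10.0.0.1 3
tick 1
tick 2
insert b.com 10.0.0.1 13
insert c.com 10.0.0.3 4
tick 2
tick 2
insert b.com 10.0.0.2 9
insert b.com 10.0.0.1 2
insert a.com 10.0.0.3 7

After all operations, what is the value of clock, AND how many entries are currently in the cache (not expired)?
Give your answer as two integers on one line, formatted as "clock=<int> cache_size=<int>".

Answer: clock=10 cache_size=2

Derivation:
Op 1: tick 1 -> clock=1.
Op 2: tick 2 -> clock=3.
Op 3: insert c.com -> 10.0.0.1 (expiry=3+3=6). clock=3
Op 4: tick 1 -> clock=4.
Op 5: tick 2 -> clock=6. purged={c.com}
Op 6: insert b.com -> 10.0.0.1 (expiry=6+13=19). clock=6
Op 7: insert c.com -> 10.0.0.3 (expiry=6+4=10). clock=6
Op 8: tick 2 -> clock=8.
Op 9: tick 2 -> clock=10. purged={c.com}
Op 10: insert b.com -> 10.0.0.2 (expiry=10+9=19). clock=10
Op 11: insert b.com -> 10.0.0.1 (expiry=10+2=12). clock=10
Op 12: insert a.com -> 10.0.0.3 (expiry=10+7=17). clock=10
Final clock = 10
Final cache (unexpired): {a.com,b.com} -> size=2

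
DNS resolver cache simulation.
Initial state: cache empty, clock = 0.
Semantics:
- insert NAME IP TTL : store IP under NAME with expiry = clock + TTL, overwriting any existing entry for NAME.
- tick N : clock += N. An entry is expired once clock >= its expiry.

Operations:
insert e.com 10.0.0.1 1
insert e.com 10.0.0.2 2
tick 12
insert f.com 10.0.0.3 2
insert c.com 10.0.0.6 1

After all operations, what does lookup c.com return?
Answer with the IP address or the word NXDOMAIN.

Answer: 10.0.0.6

Derivation:
Op 1: insert e.com -> 10.0.0.1 (expiry=0+1=1). clock=0
Op 2: insert e.com -> 10.0.0.2 (expiry=0+2=2). clock=0
Op 3: tick 12 -> clock=12. purged={e.com}
Op 4: insert f.com -> 10.0.0.3 (expiry=12+2=14). clock=12
Op 5: insert c.com -> 10.0.0.6 (expiry=12+1=13). clock=12
lookup c.com: present, ip=10.0.0.6 expiry=13 > clock=12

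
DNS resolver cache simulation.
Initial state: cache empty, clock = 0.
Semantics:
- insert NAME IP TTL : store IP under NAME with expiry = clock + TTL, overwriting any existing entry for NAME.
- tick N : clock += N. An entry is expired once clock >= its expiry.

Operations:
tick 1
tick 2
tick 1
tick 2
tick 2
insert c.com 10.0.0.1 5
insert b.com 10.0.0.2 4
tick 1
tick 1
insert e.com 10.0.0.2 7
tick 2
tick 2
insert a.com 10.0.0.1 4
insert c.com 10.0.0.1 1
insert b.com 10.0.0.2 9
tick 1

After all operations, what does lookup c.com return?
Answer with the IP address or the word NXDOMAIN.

Answer: NXDOMAIN

Derivation:
Op 1: tick 1 -> clock=1.
Op 2: tick 2 -> clock=3.
Op 3: tick 1 -> clock=4.
Op 4: tick 2 -> clock=6.
Op 5: tick 2 -> clock=8.
Op 6: insert c.com -> 10.0.0.1 (expiry=8+5=13). clock=8
Op 7: insert b.com -> 10.0.0.2 (expiry=8+4=12). clock=8
Op 8: tick 1 -> clock=9.
Op 9: tick 1 -> clock=10.
Op 10: insert e.com -> 10.0.0.2 (expiry=10+7=17). clock=10
Op 11: tick 2 -> clock=12. purged={b.com}
Op 12: tick 2 -> clock=14. purged={c.com}
Op 13: insert a.com -> 10.0.0.1 (expiry=14+4=18). clock=14
Op 14: insert c.com -> 10.0.0.1 (expiry=14+1=15). clock=14
Op 15: insert b.com -> 10.0.0.2 (expiry=14+9=23). clock=14
Op 16: tick 1 -> clock=15. purged={c.com}
lookup c.com: not in cache (expired or never inserted)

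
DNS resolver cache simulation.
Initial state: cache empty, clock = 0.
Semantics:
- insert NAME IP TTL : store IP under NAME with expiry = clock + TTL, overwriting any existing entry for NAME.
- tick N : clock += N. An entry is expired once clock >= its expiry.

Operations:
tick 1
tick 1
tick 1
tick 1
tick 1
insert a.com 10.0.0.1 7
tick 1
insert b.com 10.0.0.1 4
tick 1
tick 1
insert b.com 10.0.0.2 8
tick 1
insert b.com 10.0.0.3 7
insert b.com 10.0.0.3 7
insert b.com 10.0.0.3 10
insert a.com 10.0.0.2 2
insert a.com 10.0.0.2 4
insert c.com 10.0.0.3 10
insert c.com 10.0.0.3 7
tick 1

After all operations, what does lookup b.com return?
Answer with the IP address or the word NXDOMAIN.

Op 1: tick 1 -> clock=1.
Op 2: tick 1 -> clock=2.
Op 3: tick 1 -> clock=3.
Op 4: tick 1 -> clock=4.
Op 5: tick 1 -> clock=5.
Op 6: insert a.com -> 10.0.0.1 (expiry=5+7=12). clock=5
Op 7: tick 1 -> clock=6.
Op 8: insert b.com -> 10.0.0.1 (expiry=6+4=10). clock=6
Op 9: tick 1 -> clock=7.
Op 10: tick 1 -> clock=8.
Op 11: insert b.com -> 10.0.0.2 (expiry=8+8=16). clock=8
Op 12: tick 1 -> clock=9.
Op 13: insert b.com -> 10.0.0.3 (expiry=9+7=16). clock=9
Op 14: insert b.com -> 10.0.0.3 (expiry=9+7=16). clock=9
Op 15: insert b.com -> 10.0.0.3 (expiry=9+10=19). clock=9
Op 16: insert a.com -> 10.0.0.2 (expiry=9+2=11). clock=9
Op 17: insert a.com -> 10.0.0.2 (expiry=9+4=13). clock=9
Op 18: insert c.com -> 10.0.0.3 (expiry=9+10=19). clock=9
Op 19: insert c.com -> 10.0.0.3 (expiry=9+7=16). clock=9
Op 20: tick 1 -> clock=10.
lookup b.com: present, ip=10.0.0.3 expiry=19 > clock=10

Answer: 10.0.0.3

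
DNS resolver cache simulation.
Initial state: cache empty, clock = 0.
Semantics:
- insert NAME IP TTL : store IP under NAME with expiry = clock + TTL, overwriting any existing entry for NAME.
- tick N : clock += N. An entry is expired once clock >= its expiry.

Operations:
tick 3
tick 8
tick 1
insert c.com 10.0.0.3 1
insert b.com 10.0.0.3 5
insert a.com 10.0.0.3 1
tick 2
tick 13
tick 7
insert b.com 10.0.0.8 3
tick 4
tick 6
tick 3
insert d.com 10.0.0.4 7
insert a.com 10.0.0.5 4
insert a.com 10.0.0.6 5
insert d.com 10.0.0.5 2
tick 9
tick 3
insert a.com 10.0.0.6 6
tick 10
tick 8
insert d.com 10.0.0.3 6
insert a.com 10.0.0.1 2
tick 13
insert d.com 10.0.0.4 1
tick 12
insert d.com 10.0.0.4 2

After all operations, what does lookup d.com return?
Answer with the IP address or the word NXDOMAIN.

Answer: 10.0.0.4

Derivation:
Op 1: tick 3 -> clock=3.
Op 2: tick 8 -> clock=11.
Op 3: tick 1 -> clock=12.
Op 4: insert c.com -> 10.0.0.3 (expiry=12+1=13). clock=12
Op 5: insert b.com -> 10.0.0.3 (expiry=12+5=17). clock=12
Op 6: insert a.com -> 10.0.0.3 (expiry=12+1=13). clock=12
Op 7: tick 2 -> clock=14. purged={a.com,c.com}
Op 8: tick 13 -> clock=27. purged={b.com}
Op 9: tick 7 -> clock=34.
Op 10: insert b.com -> 10.0.0.8 (expiry=34+3=37). clock=34
Op 11: tick 4 -> clock=38. purged={b.com}
Op 12: tick 6 -> clock=44.
Op 13: tick 3 -> clock=47.
Op 14: insert d.com -> 10.0.0.4 (expiry=47+7=54). clock=47
Op 15: insert a.com -> 10.0.0.5 (expiry=47+4=51). clock=47
Op 16: insert a.com -> 10.0.0.6 (expiry=47+5=52). clock=47
Op 17: insert d.com -> 10.0.0.5 (expiry=47+2=49). clock=47
Op 18: tick 9 -> clock=56. purged={a.com,d.com}
Op 19: tick 3 -> clock=59.
Op 20: insert a.com -> 10.0.0.6 (expiry=59+6=65). clock=59
Op 21: tick 10 -> clock=69. purged={a.com}
Op 22: tick 8 -> clock=77.
Op 23: insert d.com -> 10.0.0.3 (expiry=77+6=83). clock=77
Op 24: insert a.com -> 10.0.0.1 (expiry=77+2=79). clock=77
Op 25: tick 13 -> clock=90. purged={a.com,d.com}
Op 26: insert d.com -> 10.0.0.4 (expiry=90+1=91). clock=90
Op 27: tick 12 -> clock=102. purged={d.com}
Op 28: insert d.com -> 10.0.0.4 (expiry=102+2=104). clock=102
lookup d.com: present, ip=10.0.0.4 expiry=104 > clock=102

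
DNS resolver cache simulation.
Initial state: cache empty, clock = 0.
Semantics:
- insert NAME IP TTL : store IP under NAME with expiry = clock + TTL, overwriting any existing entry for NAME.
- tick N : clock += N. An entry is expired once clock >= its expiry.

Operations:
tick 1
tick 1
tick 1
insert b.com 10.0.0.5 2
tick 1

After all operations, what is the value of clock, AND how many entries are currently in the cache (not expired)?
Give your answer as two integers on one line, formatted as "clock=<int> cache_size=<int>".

Op 1: tick 1 -> clock=1.
Op 2: tick 1 -> clock=2.
Op 3: tick 1 -> clock=3.
Op 4: insert b.com -> 10.0.0.5 (expiry=3+2=5). clock=3
Op 5: tick 1 -> clock=4.
Final clock = 4
Final cache (unexpired): {b.com} -> size=1

Answer: clock=4 cache_size=1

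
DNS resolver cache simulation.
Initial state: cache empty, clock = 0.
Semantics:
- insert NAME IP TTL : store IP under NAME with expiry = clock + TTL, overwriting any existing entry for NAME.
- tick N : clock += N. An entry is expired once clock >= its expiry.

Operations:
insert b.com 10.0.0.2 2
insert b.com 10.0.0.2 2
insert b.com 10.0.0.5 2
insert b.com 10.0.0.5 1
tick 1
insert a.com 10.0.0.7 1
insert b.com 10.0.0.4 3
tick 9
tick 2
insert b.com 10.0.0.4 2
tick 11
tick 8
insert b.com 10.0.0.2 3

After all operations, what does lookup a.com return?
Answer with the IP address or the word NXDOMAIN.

Op 1: insert b.com -> 10.0.0.2 (expiry=0+2=2). clock=0
Op 2: insert b.com -> 10.0.0.2 (expiry=0+2=2). clock=0
Op 3: insert b.com -> 10.0.0.5 (expiry=0+2=2). clock=0
Op 4: insert b.com -> 10.0.0.5 (expiry=0+1=1). clock=0
Op 5: tick 1 -> clock=1. purged={b.com}
Op 6: insert a.com -> 10.0.0.7 (expiry=1+1=2). clock=1
Op 7: insert b.com -> 10.0.0.4 (expiry=1+3=4). clock=1
Op 8: tick 9 -> clock=10. purged={a.com,b.com}
Op 9: tick 2 -> clock=12.
Op 10: insert b.com -> 10.0.0.4 (expiry=12+2=14). clock=12
Op 11: tick 11 -> clock=23. purged={b.com}
Op 12: tick 8 -> clock=31.
Op 13: insert b.com -> 10.0.0.2 (expiry=31+3=34). clock=31
lookup a.com: not in cache (expired or never inserted)

Answer: NXDOMAIN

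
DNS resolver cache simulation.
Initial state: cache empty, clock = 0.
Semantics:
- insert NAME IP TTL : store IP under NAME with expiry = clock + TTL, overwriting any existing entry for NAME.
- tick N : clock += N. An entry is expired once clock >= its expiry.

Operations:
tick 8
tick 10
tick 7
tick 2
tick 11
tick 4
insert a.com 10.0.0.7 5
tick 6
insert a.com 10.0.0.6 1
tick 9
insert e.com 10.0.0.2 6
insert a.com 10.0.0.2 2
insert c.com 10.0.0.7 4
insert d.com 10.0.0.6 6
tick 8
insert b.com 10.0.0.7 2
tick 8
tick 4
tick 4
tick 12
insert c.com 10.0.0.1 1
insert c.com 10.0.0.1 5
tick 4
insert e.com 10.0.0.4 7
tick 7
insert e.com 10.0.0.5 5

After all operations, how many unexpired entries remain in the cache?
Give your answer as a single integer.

Answer: 1

Derivation:
Op 1: tick 8 -> clock=8.
Op 2: tick 10 -> clock=18.
Op 3: tick 7 -> clock=25.
Op 4: tick 2 -> clock=27.
Op 5: tick 11 -> clock=38.
Op 6: tick 4 -> clock=42.
Op 7: insert a.com -> 10.0.0.7 (expiry=42+5=47). clock=42
Op 8: tick 6 -> clock=48. purged={a.com}
Op 9: insert a.com -> 10.0.0.6 (expiry=48+1=49). clock=48
Op 10: tick 9 -> clock=57. purged={a.com}
Op 11: insert e.com -> 10.0.0.2 (expiry=57+6=63). clock=57
Op 12: insert a.com -> 10.0.0.2 (expiry=57+2=59). clock=57
Op 13: insert c.com -> 10.0.0.7 (expiry=57+4=61). clock=57
Op 14: insert d.com -> 10.0.0.6 (expiry=57+6=63). clock=57
Op 15: tick 8 -> clock=65. purged={a.com,c.com,d.com,e.com}
Op 16: insert b.com -> 10.0.0.7 (expiry=65+2=67). clock=65
Op 17: tick 8 -> clock=73. purged={b.com}
Op 18: tick 4 -> clock=77.
Op 19: tick 4 -> clock=81.
Op 20: tick 12 -> clock=93.
Op 21: insert c.com -> 10.0.0.1 (expiry=93+1=94). clock=93
Op 22: insert c.com -> 10.0.0.1 (expiry=93+5=98). clock=93
Op 23: tick 4 -> clock=97.
Op 24: insert e.com -> 10.0.0.4 (expiry=97+7=104). clock=97
Op 25: tick 7 -> clock=104. purged={c.com,e.com}
Op 26: insert e.com -> 10.0.0.5 (expiry=104+5=109). clock=104
Final cache (unexpired): {e.com} -> size=1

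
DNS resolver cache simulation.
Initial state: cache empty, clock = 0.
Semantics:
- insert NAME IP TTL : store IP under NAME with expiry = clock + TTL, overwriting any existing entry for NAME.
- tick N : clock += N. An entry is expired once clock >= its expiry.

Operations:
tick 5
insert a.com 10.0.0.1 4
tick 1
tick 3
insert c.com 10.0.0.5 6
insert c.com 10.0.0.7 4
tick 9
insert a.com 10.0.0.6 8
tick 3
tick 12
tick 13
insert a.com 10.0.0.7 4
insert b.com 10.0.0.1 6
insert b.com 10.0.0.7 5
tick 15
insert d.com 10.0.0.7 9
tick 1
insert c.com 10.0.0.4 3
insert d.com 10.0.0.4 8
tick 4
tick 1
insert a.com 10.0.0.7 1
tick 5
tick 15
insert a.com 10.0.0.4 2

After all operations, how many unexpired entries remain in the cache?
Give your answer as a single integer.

Answer: 1

Derivation:
Op 1: tick 5 -> clock=5.
Op 2: insert a.com -> 10.0.0.1 (expiry=5+4=9). clock=5
Op 3: tick 1 -> clock=6.
Op 4: tick 3 -> clock=9. purged={a.com}
Op 5: insert c.com -> 10.0.0.5 (expiry=9+6=15). clock=9
Op 6: insert c.com -> 10.0.0.7 (expiry=9+4=13). clock=9
Op 7: tick 9 -> clock=18. purged={c.com}
Op 8: insert a.com -> 10.0.0.6 (expiry=18+8=26). clock=18
Op 9: tick 3 -> clock=21.
Op 10: tick 12 -> clock=33. purged={a.com}
Op 11: tick 13 -> clock=46.
Op 12: insert a.com -> 10.0.0.7 (expiry=46+4=50). clock=46
Op 13: insert b.com -> 10.0.0.1 (expiry=46+6=52). clock=46
Op 14: insert b.com -> 10.0.0.7 (expiry=46+5=51). clock=46
Op 15: tick 15 -> clock=61. purged={a.com,b.com}
Op 16: insert d.com -> 10.0.0.7 (expiry=61+9=70). clock=61
Op 17: tick 1 -> clock=62.
Op 18: insert c.com -> 10.0.0.4 (expiry=62+3=65). clock=62
Op 19: insert d.com -> 10.0.0.4 (expiry=62+8=70). clock=62
Op 20: tick 4 -> clock=66. purged={c.com}
Op 21: tick 1 -> clock=67.
Op 22: insert a.com -> 10.0.0.7 (expiry=67+1=68). clock=67
Op 23: tick 5 -> clock=72. purged={a.com,d.com}
Op 24: tick 15 -> clock=87.
Op 25: insert a.com -> 10.0.0.4 (expiry=87+2=89). clock=87
Final cache (unexpired): {a.com} -> size=1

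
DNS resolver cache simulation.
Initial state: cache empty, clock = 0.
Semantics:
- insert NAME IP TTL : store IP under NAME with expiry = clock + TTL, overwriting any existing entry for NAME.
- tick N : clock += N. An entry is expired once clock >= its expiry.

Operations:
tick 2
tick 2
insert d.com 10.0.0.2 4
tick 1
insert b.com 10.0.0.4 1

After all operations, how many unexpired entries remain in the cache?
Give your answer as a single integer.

Answer: 2

Derivation:
Op 1: tick 2 -> clock=2.
Op 2: tick 2 -> clock=4.
Op 3: insert d.com -> 10.0.0.2 (expiry=4+4=8). clock=4
Op 4: tick 1 -> clock=5.
Op 5: insert b.com -> 10.0.0.4 (expiry=5+1=6). clock=5
Final cache (unexpired): {b.com,d.com} -> size=2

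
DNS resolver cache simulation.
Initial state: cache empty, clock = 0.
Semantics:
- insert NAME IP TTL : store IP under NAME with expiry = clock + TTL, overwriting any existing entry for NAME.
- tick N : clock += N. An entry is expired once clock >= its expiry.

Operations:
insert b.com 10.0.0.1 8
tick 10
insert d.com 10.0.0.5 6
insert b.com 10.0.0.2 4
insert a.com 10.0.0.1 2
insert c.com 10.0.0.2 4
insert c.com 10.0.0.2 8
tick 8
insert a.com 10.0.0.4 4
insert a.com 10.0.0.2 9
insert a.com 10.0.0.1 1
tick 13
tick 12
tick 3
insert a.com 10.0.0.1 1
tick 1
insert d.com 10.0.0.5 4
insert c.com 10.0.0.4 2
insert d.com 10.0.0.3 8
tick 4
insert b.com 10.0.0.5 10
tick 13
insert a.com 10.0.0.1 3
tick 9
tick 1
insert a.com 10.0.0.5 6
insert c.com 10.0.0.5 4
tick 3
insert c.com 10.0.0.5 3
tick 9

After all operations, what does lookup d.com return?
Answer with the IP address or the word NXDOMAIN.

Answer: NXDOMAIN

Derivation:
Op 1: insert b.com -> 10.0.0.1 (expiry=0+8=8). clock=0
Op 2: tick 10 -> clock=10. purged={b.com}
Op 3: insert d.com -> 10.0.0.5 (expiry=10+6=16). clock=10
Op 4: insert b.com -> 10.0.0.2 (expiry=10+4=14). clock=10
Op 5: insert a.com -> 10.0.0.1 (expiry=10+2=12). clock=10
Op 6: insert c.com -> 10.0.0.2 (expiry=10+4=14). clock=10
Op 7: insert c.com -> 10.0.0.2 (expiry=10+8=18). clock=10
Op 8: tick 8 -> clock=18. purged={a.com,b.com,c.com,d.com}
Op 9: insert a.com -> 10.0.0.4 (expiry=18+4=22). clock=18
Op 10: insert a.com -> 10.0.0.2 (expiry=18+9=27). clock=18
Op 11: insert a.com -> 10.0.0.1 (expiry=18+1=19). clock=18
Op 12: tick 13 -> clock=31. purged={a.com}
Op 13: tick 12 -> clock=43.
Op 14: tick 3 -> clock=46.
Op 15: insert a.com -> 10.0.0.1 (expiry=46+1=47). clock=46
Op 16: tick 1 -> clock=47. purged={a.com}
Op 17: insert d.com -> 10.0.0.5 (expiry=47+4=51). clock=47
Op 18: insert c.com -> 10.0.0.4 (expiry=47+2=49). clock=47
Op 19: insert d.com -> 10.0.0.3 (expiry=47+8=55). clock=47
Op 20: tick 4 -> clock=51. purged={c.com}
Op 21: insert b.com -> 10.0.0.5 (expiry=51+10=61). clock=51
Op 22: tick 13 -> clock=64. purged={b.com,d.com}
Op 23: insert a.com -> 10.0.0.1 (expiry=64+3=67). clock=64
Op 24: tick 9 -> clock=73. purged={a.com}
Op 25: tick 1 -> clock=74.
Op 26: insert a.com -> 10.0.0.5 (expiry=74+6=80). clock=74
Op 27: insert c.com -> 10.0.0.5 (expiry=74+4=78). clock=74
Op 28: tick 3 -> clock=77.
Op 29: insert c.com -> 10.0.0.5 (expiry=77+3=80). clock=77
Op 30: tick 9 -> clock=86. purged={a.com,c.com}
lookup d.com: not in cache (expired or never inserted)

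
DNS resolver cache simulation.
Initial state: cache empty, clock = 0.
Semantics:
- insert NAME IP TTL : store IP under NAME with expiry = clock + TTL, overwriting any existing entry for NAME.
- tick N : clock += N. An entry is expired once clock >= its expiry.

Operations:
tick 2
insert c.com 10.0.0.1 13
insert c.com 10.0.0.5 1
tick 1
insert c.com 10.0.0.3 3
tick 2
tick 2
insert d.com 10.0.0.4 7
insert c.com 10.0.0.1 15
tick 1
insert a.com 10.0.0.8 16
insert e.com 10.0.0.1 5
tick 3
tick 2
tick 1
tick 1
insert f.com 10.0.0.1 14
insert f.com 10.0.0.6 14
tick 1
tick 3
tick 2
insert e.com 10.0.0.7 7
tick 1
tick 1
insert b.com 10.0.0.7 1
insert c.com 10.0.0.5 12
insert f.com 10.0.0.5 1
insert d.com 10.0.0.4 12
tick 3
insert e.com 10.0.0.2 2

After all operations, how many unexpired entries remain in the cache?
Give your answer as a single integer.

Answer: 3

Derivation:
Op 1: tick 2 -> clock=2.
Op 2: insert c.com -> 10.0.0.1 (expiry=2+13=15). clock=2
Op 3: insert c.com -> 10.0.0.5 (expiry=2+1=3). clock=2
Op 4: tick 1 -> clock=3. purged={c.com}
Op 5: insert c.com -> 10.0.0.3 (expiry=3+3=6). clock=3
Op 6: tick 2 -> clock=5.
Op 7: tick 2 -> clock=7. purged={c.com}
Op 8: insert d.com -> 10.0.0.4 (expiry=7+7=14). clock=7
Op 9: insert c.com -> 10.0.0.1 (expiry=7+15=22). clock=7
Op 10: tick 1 -> clock=8.
Op 11: insert a.com -> 10.0.0.8 (expiry=8+16=24). clock=8
Op 12: insert e.com -> 10.0.0.1 (expiry=8+5=13). clock=8
Op 13: tick 3 -> clock=11.
Op 14: tick 2 -> clock=13. purged={e.com}
Op 15: tick 1 -> clock=14. purged={d.com}
Op 16: tick 1 -> clock=15.
Op 17: insert f.com -> 10.0.0.1 (expiry=15+14=29). clock=15
Op 18: insert f.com -> 10.0.0.6 (expiry=15+14=29). clock=15
Op 19: tick 1 -> clock=16.
Op 20: tick 3 -> clock=19.
Op 21: tick 2 -> clock=21.
Op 22: insert e.com -> 10.0.0.7 (expiry=21+7=28). clock=21
Op 23: tick 1 -> clock=22. purged={c.com}
Op 24: tick 1 -> clock=23.
Op 25: insert b.com -> 10.0.0.7 (expiry=23+1=24). clock=23
Op 26: insert c.com -> 10.0.0.5 (expiry=23+12=35). clock=23
Op 27: insert f.com -> 10.0.0.5 (expiry=23+1=24). clock=23
Op 28: insert d.com -> 10.0.0.4 (expiry=23+12=35). clock=23
Op 29: tick 3 -> clock=26. purged={a.com,b.com,f.com}
Op 30: insert e.com -> 10.0.0.2 (expiry=26+2=28). clock=26
Final cache (unexpired): {c.com,d.com,e.com} -> size=3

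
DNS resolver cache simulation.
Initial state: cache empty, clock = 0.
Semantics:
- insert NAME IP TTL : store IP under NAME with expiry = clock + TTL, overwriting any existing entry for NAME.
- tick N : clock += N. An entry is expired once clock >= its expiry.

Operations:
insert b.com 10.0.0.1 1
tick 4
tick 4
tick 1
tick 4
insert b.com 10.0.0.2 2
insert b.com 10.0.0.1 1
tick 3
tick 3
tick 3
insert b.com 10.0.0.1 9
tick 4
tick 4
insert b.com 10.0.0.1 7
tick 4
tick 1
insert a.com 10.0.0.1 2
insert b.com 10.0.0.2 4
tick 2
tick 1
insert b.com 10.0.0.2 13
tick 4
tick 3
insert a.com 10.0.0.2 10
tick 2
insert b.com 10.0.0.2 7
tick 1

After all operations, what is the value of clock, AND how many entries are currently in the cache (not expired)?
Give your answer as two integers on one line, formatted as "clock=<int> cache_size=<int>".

Answer: clock=48 cache_size=2

Derivation:
Op 1: insert b.com -> 10.0.0.1 (expiry=0+1=1). clock=0
Op 2: tick 4 -> clock=4. purged={b.com}
Op 3: tick 4 -> clock=8.
Op 4: tick 1 -> clock=9.
Op 5: tick 4 -> clock=13.
Op 6: insert b.com -> 10.0.0.2 (expiry=13+2=15). clock=13
Op 7: insert b.com -> 10.0.0.1 (expiry=13+1=14). clock=13
Op 8: tick 3 -> clock=16. purged={b.com}
Op 9: tick 3 -> clock=19.
Op 10: tick 3 -> clock=22.
Op 11: insert b.com -> 10.0.0.1 (expiry=22+9=31). clock=22
Op 12: tick 4 -> clock=26.
Op 13: tick 4 -> clock=30.
Op 14: insert b.com -> 10.0.0.1 (expiry=30+7=37). clock=30
Op 15: tick 4 -> clock=34.
Op 16: tick 1 -> clock=35.
Op 17: insert a.com -> 10.0.0.1 (expiry=35+2=37). clock=35
Op 18: insert b.com -> 10.0.0.2 (expiry=35+4=39). clock=35
Op 19: tick 2 -> clock=37. purged={a.com}
Op 20: tick 1 -> clock=38.
Op 21: insert b.com -> 10.0.0.2 (expiry=38+13=51). clock=38
Op 22: tick 4 -> clock=42.
Op 23: tick 3 -> clock=45.
Op 24: insert a.com -> 10.0.0.2 (expiry=45+10=55). clock=45
Op 25: tick 2 -> clock=47.
Op 26: insert b.com -> 10.0.0.2 (expiry=47+7=54). clock=47
Op 27: tick 1 -> clock=48.
Final clock = 48
Final cache (unexpired): {a.com,b.com} -> size=2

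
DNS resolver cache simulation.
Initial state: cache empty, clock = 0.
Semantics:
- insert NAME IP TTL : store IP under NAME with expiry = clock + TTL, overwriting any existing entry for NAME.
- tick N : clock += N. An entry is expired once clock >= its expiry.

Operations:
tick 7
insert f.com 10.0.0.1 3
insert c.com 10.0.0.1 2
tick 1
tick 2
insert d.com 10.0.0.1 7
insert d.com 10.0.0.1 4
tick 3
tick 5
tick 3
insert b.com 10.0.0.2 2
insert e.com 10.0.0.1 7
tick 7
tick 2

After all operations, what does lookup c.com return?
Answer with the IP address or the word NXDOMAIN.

Answer: NXDOMAIN

Derivation:
Op 1: tick 7 -> clock=7.
Op 2: insert f.com -> 10.0.0.1 (expiry=7+3=10). clock=7
Op 3: insert c.com -> 10.0.0.1 (expiry=7+2=9). clock=7
Op 4: tick 1 -> clock=8.
Op 5: tick 2 -> clock=10. purged={c.com,f.com}
Op 6: insert d.com -> 10.0.0.1 (expiry=10+7=17). clock=10
Op 7: insert d.com -> 10.0.0.1 (expiry=10+4=14). clock=10
Op 8: tick 3 -> clock=13.
Op 9: tick 5 -> clock=18. purged={d.com}
Op 10: tick 3 -> clock=21.
Op 11: insert b.com -> 10.0.0.2 (expiry=21+2=23). clock=21
Op 12: insert e.com -> 10.0.0.1 (expiry=21+7=28). clock=21
Op 13: tick 7 -> clock=28. purged={b.com,e.com}
Op 14: tick 2 -> clock=30.
lookup c.com: not in cache (expired or never inserted)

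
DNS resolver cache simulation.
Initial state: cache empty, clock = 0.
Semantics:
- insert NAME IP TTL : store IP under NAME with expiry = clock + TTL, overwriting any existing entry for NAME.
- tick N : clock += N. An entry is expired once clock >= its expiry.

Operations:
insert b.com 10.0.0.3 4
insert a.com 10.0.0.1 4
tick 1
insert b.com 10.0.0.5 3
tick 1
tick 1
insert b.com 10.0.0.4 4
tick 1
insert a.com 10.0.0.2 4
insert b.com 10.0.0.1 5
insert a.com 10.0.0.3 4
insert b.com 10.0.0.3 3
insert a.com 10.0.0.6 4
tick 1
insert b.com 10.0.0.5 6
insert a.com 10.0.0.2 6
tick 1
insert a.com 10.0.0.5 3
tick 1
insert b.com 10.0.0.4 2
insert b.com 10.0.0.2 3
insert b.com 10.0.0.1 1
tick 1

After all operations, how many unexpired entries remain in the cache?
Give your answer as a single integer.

Op 1: insert b.com -> 10.0.0.3 (expiry=0+4=4). clock=0
Op 2: insert a.com -> 10.0.0.1 (expiry=0+4=4). clock=0
Op 3: tick 1 -> clock=1.
Op 4: insert b.com -> 10.0.0.5 (expiry=1+3=4). clock=1
Op 5: tick 1 -> clock=2.
Op 6: tick 1 -> clock=3.
Op 7: insert b.com -> 10.0.0.4 (expiry=3+4=7). clock=3
Op 8: tick 1 -> clock=4. purged={a.com}
Op 9: insert a.com -> 10.0.0.2 (expiry=4+4=8). clock=4
Op 10: insert b.com -> 10.0.0.1 (expiry=4+5=9). clock=4
Op 11: insert a.com -> 10.0.0.3 (expiry=4+4=8). clock=4
Op 12: insert b.com -> 10.0.0.3 (expiry=4+3=7). clock=4
Op 13: insert a.com -> 10.0.0.6 (expiry=4+4=8). clock=4
Op 14: tick 1 -> clock=5.
Op 15: insert b.com -> 10.0.0.5 (expiry=5+6=11). clock=5
Op 16: insert a.com -> 10.0.0.2 (expiry=5+6=11). clock=5
Op 17: tick 1 -> clock=6.
Op 18: insert a.com -> 10.0.0.5 (expiry=6+3=9). clock=6
Op 19: tick 1 -> clock=7.
Op 20: insert b.com -> 10.0.0.4 (expiry=7+2=9). clock=7
Op 21: insert b.com -> 10.0.0.2 (expiry=7+3=10). clock=7
Op 22: insert b.com -> 10.0.0.1 (expiry=7+1=8). clock=7
Op 23: tick 1 -> clock=8. purged={b.com}
Final cache (unexpired): {a.com} -> size=1

Answer: 1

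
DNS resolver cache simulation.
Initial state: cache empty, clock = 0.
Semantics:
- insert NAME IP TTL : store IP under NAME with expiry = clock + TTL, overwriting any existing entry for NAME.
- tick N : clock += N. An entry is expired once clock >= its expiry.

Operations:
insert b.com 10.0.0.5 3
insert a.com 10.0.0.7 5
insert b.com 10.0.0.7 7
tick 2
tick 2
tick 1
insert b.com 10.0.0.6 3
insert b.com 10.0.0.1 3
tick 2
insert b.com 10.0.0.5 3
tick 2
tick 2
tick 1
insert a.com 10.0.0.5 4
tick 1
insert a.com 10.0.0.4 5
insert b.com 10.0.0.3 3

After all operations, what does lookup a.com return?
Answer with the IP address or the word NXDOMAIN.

Op 1: insert b.com -> 10.0.0.5 (expiry=0+3=3). clock=0
Op 2: insert a.com -> 10.0.0.7 (expiry=0+5=5). clock=0
Op 3: insert b.com -> 10.0.0.7 (expiry=0+7=7). clock=0
Op 4: tick 2 -> clock=2.
Op 5: tick 2 -> clock=4.
Op 6: tick 1 -> clock=5. purged={a.com}
Op 7: insert b.com -> 10.0.0.6 (expiry=5+3=8). clock=5
Op 8: insert b.com -> 10.0.0.1 (expiry=5+3=8). clock=5
Op 9: tick 2 -> clock=7.
Op 10: insert b.com -> 10.0.0.5 (expiry=7+3=10). clock=7
Op 11: tick 2 -> clock=9.
Op 12: tick 2 -> clock=11. purged={b.com}
Op 13: tick 1 -> clock=12.
Op 14: insert a.com -> 10.0.0.5 (expiry=12+4=16). clock=12
Op 15: tick 1 -> clock=13.
Op 16: insert a.com -> 10.0.0.4 (expiry=13+5=18). clock=13
Op 17: insert b.com -> 10.0.0.3 (expiry=13+3=16). clock=13
lookup a.com: present, ip=10.0.0.4 expiry=18 > clock=13

Answer: 10.0.0.4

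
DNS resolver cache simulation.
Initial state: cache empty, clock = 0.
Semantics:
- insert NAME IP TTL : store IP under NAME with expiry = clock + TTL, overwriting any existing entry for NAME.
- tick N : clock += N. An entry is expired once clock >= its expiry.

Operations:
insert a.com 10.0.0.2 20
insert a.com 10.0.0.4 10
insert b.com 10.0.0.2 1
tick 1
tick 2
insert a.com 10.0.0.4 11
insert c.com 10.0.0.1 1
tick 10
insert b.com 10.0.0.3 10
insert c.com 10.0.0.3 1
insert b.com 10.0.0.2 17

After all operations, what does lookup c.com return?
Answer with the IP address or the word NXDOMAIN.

Op 1: insert a.com -> 10.0.0.2 (expiry=0+20=20). clock=0
Op 2: insert a.com -> 10.0.0.4 (expiry=0+10=10). clock=0
Op 3: insert b.com -> 10.0.0.2 (expiry=0+1=1). clock=0
Op 4: tick 1 -> clock=1. purged={b.com}
Op 5: tick 2 -> clock=3.
Op 6: insert a.com -> 10.0.0.4 (expiry=3+11=14). clock=3
Op 7: insert c.com -> 10.0.0.1 (expiry=3+1=4). clock=3
Op 8: tick 10 -> clock=13. purged={c.com}
Op 9: insert b.com -> 10.0.0.3 (expiry=13+10=23). clock=13
Op 10: insert c.com -> 10.0.0.3 (expiry=13+1=14). clock=13
Op 11: insert b.com -> 10.0.0.2 (expiry=13+17=30). clock=13
lookup c.com: present, ip=10.0.0.3 expiry=14 > clock=13

Answer: 10.0.0.3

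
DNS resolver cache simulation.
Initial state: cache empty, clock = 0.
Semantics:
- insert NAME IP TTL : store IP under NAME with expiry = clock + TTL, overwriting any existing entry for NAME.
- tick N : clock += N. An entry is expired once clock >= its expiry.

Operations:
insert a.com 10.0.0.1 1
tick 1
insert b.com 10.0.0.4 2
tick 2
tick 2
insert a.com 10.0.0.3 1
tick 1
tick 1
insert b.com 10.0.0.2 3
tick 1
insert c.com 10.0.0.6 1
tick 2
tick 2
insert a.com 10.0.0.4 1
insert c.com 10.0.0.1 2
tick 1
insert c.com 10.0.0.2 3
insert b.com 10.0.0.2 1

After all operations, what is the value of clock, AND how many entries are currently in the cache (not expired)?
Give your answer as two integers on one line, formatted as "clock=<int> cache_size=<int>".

Op 1: insert a.com -> 10.0.0.1 (expiry=0+1=1). clock=0
Op 2: tick 1 -> clock=1. purged={a.com}
Op 3: insert b.com -> 10.0.0.4 (expiry=1+2=3). clock=1
Op 4: tick 2 -> clock=3. purged={b.com}
Op 5: tick 2 -> clock=5.
Op 6: insert a.com -> 10.0.0.3 (expiry=5+1=6). clock=5
Op 7: tick 1 -> clock=6. purged={a.com}
Op 8: tick 1 -> clock=7.
Op 9: insert b.com -> 10.0.0.2 (expiry=7+3=10). clock=7
Op 10: tick 1 -> clock=8.
Op 11: insert c.com -> 10.0.0.6 (expiry=8+1=9). clock=8
Op 12: tick 2 -> clock=10. purged={b.com,c.com}
Op 13: tick 2 -> clock=12.
Op 14: insert a.com -> 10.0.0.4 (expiry=12+1=13). clock=12
Op 15: insert c.com -> 10.0.0.1 (expiry=12+2=14). clock=12
Op 16: tick 1 -> clock=13. purged={a.com}
Op 17: insert c.com -> 10.0.0.2 (expiry=13+3=16). clock=13
Op 18: insert b.com -> 10.0.0.2 (expiry=13+1=14). clock=13
Final clock = 13
Final cache (unexpired): {b.com,c.com} -> size=2

Answer: clock=13 cache_size=2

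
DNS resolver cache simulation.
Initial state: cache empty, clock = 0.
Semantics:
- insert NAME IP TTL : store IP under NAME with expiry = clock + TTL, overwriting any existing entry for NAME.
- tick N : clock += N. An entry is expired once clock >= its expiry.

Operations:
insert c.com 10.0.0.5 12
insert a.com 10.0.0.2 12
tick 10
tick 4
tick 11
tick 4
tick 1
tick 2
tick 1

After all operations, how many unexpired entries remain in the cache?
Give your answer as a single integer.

Answer: 0

Derivation:
Op 1: insert c.com -> 10.0.0.5 (expiry=0+12=12). clock=0
Op 2: insert a.com -> 10.0.0.2 (expiry=0+12=12). clock=0
Op 3: tick 10 -> clock=10.
Op 4: tick 4 -> clock=14. purged={a.com,c.com}
Op 5: tick 11 -> clock=25.
Op 6: tick 4 -> clock=29.
Op 7: tick 1 -> clock=30.
Op 8: tick 2 -> clock=32.
Op 9: tick 1 -> clock=33.
Final cache (unexpired): {} -> size=0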